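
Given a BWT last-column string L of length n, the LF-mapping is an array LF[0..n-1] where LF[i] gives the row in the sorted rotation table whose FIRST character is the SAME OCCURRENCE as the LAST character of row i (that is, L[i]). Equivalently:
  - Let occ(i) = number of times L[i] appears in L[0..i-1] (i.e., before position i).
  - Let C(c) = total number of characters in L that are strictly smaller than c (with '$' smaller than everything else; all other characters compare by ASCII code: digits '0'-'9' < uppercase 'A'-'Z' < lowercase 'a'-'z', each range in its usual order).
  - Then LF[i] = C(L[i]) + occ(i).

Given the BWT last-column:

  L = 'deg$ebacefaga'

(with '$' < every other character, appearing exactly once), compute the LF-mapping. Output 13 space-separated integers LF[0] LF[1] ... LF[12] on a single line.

Answer: 6 7 11 0 8 4 1 5 9 10 2 12 3

Derivation:
Char counts: '$':1, 'a':3, 'b':1, 'c':1, 'd':1, 'e':3, 'f':1, 'g':2
C (first-col start): C('$')=0, C('a')=1, C('b')=4, C('c')=5, C('d')=6, C('e')=7, C('f')=10, C('g')=11
L[0]='d': occ=0, LF[0]=C('d')+0=6+0=6
L[1]='e': occ=0, LF[1]=C('e')+0=7+0=7
L[2]='g': occ=0, LF[2]=C('g')+0=11+0=11
L[3]='$': occ=0, LF[3]=C('$')+0=0+0=0
L[4]='e': occ=1, LF[4]=C('e')+1=7+1=8
L[5]='b': occ=0, LF[5]=C('b')+0=4+0=4
L[6]='a': occ=0, LF[6]=C('a')+0=1+0=1
L[7]='c': occ=0, LF[7]=C('c')+0=5+0=5
L[8]='e': occ=2, LF[8]=C('e')+2=7+2=9
L[9]='f': occ=0, LF[9]=C('f')+0=10+0=10
L[10]='a': occ=1, LF[10]=C('a')+1=1+1=2
L[11]='g': occ=1, LF[11]=C('g')+1=11+1=12
L[12]='a': occ=2, LF[12]=C('a')+2=1+2=3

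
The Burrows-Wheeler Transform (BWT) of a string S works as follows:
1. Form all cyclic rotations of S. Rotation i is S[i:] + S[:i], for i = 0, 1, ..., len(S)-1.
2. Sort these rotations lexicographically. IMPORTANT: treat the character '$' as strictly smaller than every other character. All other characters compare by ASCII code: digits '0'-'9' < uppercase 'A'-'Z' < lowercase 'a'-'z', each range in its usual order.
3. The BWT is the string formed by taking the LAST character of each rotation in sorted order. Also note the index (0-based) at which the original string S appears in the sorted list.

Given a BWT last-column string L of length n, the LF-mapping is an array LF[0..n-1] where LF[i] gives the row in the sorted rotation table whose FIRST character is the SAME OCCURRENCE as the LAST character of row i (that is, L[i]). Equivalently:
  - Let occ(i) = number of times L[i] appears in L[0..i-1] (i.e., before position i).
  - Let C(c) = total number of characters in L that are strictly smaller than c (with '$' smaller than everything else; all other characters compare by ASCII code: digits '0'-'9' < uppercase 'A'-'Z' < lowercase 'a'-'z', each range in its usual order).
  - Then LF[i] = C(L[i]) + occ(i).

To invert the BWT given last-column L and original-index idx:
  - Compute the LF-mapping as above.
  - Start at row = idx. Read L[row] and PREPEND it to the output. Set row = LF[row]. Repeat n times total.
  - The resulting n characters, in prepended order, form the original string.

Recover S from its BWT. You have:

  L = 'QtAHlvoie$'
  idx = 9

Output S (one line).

Answer: violetAHQ$

Derivation:
LF mapping: 3 8 1 2 6 9 7 5 4 0
Walk LF starting at row 9, prepending L[row]:
  step 1: row=9, L[9]='$', prepend. Next row=LF[9]=0
  step 2: row=0, L[0]='Q', prepend. Next row=LF[0]=3
  step 3: row=3, L[3]='H', prepend. Next row=LF[3]=2
  step 4: row=2, L[2]='A', prepend. Next row=LF[2]=1
  step 5: row=1, L[1]='t', prepend. Next row=LF[1]=8
  step 6: row=8, L[8]='e', prepend. Next row=LF[8]=4
  step 7: row=4, L[4]='l', prepend. Next row=LF[4]=6
  step 8: row=6, L[6]='o', prepend. Next row=LF[6]=7
  step 9: row=7, L[7]='i', prepend. Next row=LF[7]=5
  step 10: row=5, L[5]='v', prepend. Next row=LF[5]=9
Reversed output: violetAHQ$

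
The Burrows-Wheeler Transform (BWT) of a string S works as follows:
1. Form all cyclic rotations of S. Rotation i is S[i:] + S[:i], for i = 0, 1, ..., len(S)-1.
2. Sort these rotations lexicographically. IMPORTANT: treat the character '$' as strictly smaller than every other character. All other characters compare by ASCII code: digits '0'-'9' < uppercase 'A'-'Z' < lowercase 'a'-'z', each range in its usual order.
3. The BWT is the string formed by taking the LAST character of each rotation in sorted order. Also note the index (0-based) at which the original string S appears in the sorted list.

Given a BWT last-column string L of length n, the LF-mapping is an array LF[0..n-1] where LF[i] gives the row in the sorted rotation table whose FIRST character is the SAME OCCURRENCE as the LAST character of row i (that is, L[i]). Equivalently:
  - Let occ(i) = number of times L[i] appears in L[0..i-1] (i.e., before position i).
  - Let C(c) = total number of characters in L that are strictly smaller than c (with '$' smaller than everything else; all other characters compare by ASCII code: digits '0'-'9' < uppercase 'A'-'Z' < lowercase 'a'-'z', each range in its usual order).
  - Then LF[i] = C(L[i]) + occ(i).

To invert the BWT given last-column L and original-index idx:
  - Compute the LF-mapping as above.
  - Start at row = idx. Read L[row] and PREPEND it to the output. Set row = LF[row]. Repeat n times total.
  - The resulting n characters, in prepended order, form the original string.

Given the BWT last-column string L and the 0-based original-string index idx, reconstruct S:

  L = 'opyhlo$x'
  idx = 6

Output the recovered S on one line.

Answer: xylopho$

Derivation:
LF mapping: 3 5 7 1 2 4 0 6
Walk LF starting at row 6, prepending L[row]:
  step 1: row=6, L[6]='$', prepend. Next row=LF[6]=0
  step 2: row=0, L[0]='o', prepend. Next row=LF[0]=3
  step 3: row=3, L[3]='h', prepend. Next row=LF[3]=1
  step 4: row=1, L[1]='p', prepend. Next row=LF[1]=5
  step 5: row=5, L[5]='o', prepend. Next row=LF[5]=4
  step 6: row=4, L[4]='l', prepend. Next row=LF[4]=2
  step 7: row=2, L[2]='y', prepend. Next row=LF[2]=7
  step 8: row=7, L[7]='x', prepend. Next row=LF[7]=6
Reversed output: xylopho$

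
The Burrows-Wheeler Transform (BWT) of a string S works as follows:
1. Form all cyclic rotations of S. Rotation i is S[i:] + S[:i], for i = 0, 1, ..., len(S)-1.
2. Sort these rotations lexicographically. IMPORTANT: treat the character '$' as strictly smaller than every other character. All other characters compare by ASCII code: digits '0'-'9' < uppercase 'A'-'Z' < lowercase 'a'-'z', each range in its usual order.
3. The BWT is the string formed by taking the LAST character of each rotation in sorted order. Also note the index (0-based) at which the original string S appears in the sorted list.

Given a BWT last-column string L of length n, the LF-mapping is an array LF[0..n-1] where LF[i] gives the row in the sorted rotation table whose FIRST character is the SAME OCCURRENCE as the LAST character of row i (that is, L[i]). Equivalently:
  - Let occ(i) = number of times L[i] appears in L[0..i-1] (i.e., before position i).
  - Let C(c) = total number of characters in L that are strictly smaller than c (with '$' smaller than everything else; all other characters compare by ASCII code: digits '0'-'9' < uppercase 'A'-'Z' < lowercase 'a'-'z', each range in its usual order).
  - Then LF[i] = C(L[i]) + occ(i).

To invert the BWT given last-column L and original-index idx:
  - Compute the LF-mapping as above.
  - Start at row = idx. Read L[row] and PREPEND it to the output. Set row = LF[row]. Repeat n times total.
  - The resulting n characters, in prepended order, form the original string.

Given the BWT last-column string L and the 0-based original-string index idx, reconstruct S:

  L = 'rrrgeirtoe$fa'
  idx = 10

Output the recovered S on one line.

LF mapping: 8 9 10 5 2 6 11 12 7 3 0 4 1
Walk LF starting at row 10, prepending L[row]:
  step 1: row=10, L[10]='$', prepend. Next row=LF[10]=0
  step 2: row=0, L[0]='r', prepend. Next row=LF[0]=8
  step 3: row=8, L[8]='o', prepend. Next row=LF[8]=7
  step 4: row=7, L[7]='t', prepend. Next row=LF[7]=12
  step 5: row=12, L[12]='a', prepend. Next row=LF[12]=1
  step 6: row=1, L[1]='r', prepend. Next row=LF[1]=9
  step 7: row=9, L[9]='e', prepend. Next row=LF[9]=3
  step 8: row=3, L[3]='g', prepend. Next row=LF[3]=5
  step 9: row=5, L[5]='i', prepend. Next row=LF[5]=6
  step 10: row=6, L[6]='r', prepend. Next row=LF[6]=11
  step 11: row=11, L[11]='f', prepend. Next row=LF[11]=4
  step 12: row=4, L[4]='e', prepend. Next row=LF[4]=2
  step 13: row=2, L[2]='r', prepend. Next row=LF[2]=10
Reversed output: refrigerator$

Answer: refrigerator$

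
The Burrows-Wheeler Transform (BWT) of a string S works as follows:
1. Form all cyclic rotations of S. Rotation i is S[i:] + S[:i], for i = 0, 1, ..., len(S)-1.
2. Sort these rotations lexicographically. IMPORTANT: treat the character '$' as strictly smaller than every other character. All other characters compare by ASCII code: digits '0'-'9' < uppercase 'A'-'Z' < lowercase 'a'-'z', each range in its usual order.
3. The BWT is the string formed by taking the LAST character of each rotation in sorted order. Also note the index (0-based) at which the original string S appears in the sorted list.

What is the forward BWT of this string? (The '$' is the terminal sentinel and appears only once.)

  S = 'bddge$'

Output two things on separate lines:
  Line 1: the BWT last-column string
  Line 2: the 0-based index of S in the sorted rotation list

Answer: e$bdgd
1

Derivation:
All 6 rotations (rotation i = S[i:]+S[:i]):
  rot[0] = bddge$
  rot[1] = ddge$b
  rot[2] = dge$bd
  rot[3] = ge$bdd
  rot[4] = e$bddg
  rot[5] = $bddge
Sorted (with $ < everything):
  sorted[0] = $bddge  (last char: 'e')
  sorted[1] = bddge$  (last char: '$')
  sorted[2] = ddge$b  (last char: 'b')
  sorted[3] = dge$bd  (last char: 'd')
  sorted[4] = e$bddg  (last char: 'g')
  sorted[5] = ge$bdd  (last char: 'd')
Last column: e$bdgd
Original string S is at sorted index 1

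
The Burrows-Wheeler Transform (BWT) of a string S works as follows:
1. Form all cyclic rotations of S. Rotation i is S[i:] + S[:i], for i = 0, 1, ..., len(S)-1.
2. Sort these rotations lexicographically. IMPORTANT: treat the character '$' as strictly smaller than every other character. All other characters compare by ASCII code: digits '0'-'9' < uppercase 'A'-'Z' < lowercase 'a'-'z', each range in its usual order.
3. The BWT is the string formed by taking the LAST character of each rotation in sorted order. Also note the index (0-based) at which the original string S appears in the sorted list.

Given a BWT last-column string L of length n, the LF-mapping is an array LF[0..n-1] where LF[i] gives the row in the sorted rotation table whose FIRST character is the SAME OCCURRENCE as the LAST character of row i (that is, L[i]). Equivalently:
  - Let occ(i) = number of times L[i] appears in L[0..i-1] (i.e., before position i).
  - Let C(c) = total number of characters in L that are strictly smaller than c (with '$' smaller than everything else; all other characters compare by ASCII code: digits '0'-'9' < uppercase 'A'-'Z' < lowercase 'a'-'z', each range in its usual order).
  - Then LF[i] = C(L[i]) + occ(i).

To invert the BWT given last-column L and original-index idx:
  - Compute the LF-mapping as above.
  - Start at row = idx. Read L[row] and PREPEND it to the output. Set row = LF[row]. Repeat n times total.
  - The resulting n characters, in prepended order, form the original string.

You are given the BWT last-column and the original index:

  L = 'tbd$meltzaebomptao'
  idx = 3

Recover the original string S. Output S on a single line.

LF mapping: 14 3 5 0 9 6 8 15 17 1 7 4 11 10 13 16 2 12
Walk LF starting at row 3, prepending L[row]:
  step 1: row=3, L[3]='$', prepend. Next row=LF[3]=0
  step 2: row=0, L[0]='t', prepend. Next row=LF[0]=14
  step 3: row=14, L[14]='p', prepend. Next row=LF[14]=13
  step 4: row=13, L[13]='m', prepend. Next row=LF[13]=10
  step 5: row=10, L[10]='e', prepend. Next row=LF[10]=7
  step 6: row=7, L[7]='t', prepend. Next row=LF[7]=15
  step 7: row=15, L[15]='t', prepend. Next row=LF[15]=16
  step 8: row=16, L[16]='a', prepend. Next row=LF[16]=2
  step 9: row=2, L[2]='d', prepend. Next row=LF[2]=5
  step 10: row=5, L[5]='e', prepend. Next row=LF[5]=6
  step 11: row=6, L[6]='l', prepend. Next row=LF[6]=8
  step 12: row=8, L[8]='z', prepend. Next row=LF[8]=17
  step 13: row=17, L[17]='o', prepend. Next row=LF[17]=12
  step 14: row=12, L[12]='o', prepend. Next row=LF[12]=11
  step 15: row=11, L[11]='b', prepend. Next row=LF[11]=4
  step 16: row=4, L[4]='m', prepend. Next row=LF[4]=9
  step 17: row=9, L[9]='a', prepend. Next row=LF[9]=1
  step 18: row=1, L[1]='b', prepend. Next row=LF[1]=3
Reversed output: bamboozledattempt$

Answer: bamboozledattempt$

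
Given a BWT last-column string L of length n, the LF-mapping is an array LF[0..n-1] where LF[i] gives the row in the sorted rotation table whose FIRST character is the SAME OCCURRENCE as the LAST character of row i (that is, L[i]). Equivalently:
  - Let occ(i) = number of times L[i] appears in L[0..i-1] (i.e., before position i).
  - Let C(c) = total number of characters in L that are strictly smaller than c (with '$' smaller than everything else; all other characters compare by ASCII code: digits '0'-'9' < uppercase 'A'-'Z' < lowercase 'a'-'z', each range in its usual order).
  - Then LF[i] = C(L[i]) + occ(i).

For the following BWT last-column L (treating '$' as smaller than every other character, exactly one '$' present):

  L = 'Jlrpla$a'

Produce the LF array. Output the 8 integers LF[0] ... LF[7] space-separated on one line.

Answer: 1 4 7 6 5 2 0 3

Derivation:
Char counts: '$':1, 'J':1, 'a':2, 'l':2, 'p':1, 'r':1
C (first-col start): C('$')=0, C('J')=1, C('a')=2, C('l')=4, C('p')=6, C('r')=7
L[0]='J': occ=0, LF[0]=C('J')+0=1+0=1
L[1]='l': occ=0, LF[1]=C('l')+0=4+0=4
L[2]='r': occ=0, LF[2]=C('r')+0=7+0=7
L[3]='p': occ=0, LF[3]=C('p')+0=6+0=6
L[4]='l': occ=1, LF[4]=C('l')+1=4+1=5
L[5]='a': occ=0, LF[5]=C('a')+0=2+0=2
L[6]='$': occ=0, LF[6]=C('$')+0=0+0=0
L[7]='a': occ=1, LF[7]=C('a')+1=2+1=3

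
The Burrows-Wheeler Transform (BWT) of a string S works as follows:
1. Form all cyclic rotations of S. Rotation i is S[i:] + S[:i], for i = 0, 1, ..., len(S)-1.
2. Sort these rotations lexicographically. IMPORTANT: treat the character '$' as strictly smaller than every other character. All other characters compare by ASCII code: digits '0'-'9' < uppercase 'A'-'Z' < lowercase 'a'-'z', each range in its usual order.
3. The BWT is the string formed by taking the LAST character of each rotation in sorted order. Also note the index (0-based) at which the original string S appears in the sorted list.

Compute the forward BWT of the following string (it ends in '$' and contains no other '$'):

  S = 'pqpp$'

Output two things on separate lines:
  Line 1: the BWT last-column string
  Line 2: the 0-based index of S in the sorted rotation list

Answer: ppq$p
3

Derivation:
All 5 rotations (rotation i = S[i:]+S[:i]):
  rot[0] = pqpp$
  rot[1] = qpp$p
  rot[2] = pp$pq
  rot[3] = p$pqp
  rot[4] = $pqpp
Sorted (with $ < everything):
  sorted[0] = $pqpp  (last char: 'p')
  sorted[1] = p$pqp  (last char: 'p')
  sorted[2] = pp$pq  (last char: 'q')
  sorted[3] = pqpp$  (last char: '$')
  sorted[4] = qpp$p  (last char: 'p')
Last column: ppq$p
Original string S is at sorted index 3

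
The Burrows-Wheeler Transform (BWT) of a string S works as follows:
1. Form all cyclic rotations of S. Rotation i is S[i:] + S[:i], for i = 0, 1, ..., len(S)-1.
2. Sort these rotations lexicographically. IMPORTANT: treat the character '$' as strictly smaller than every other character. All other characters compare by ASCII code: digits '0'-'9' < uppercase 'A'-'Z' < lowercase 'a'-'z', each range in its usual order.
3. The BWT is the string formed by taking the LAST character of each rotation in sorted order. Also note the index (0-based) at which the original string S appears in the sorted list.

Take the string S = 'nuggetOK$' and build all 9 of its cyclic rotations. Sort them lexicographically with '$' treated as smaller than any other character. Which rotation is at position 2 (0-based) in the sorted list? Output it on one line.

All 9 rotations (rotation i = S[i:]+S[:i]):
  rot[0] = nuggetOK$
  rot[1] = uggetOK$n
  rot[2] = ggetOK$nu
  rot[3] = getOK$nug
  rot[4] = etOK$nugg
  rot[5] = tOK$nugge
  rot[6] = OK$nugget
  rot[7] = K$nuggetO
  rot[8] = $nuggetOK
Sorted (with $ < everything):
  sorted[0] = $nuggetOK
  sorted[1] = K$nuggetO
  sorted[2] = OK$nugget
  sorted[3] = etOK$nugg
  sorted[4] = getOK$nug
  sorted[5] = ggetOK$nu
  sorted[6] = nuggetOK$
  sorted[7] = tOK$nugge
  sorted[8] = uggetOK$n
sorted[2] = OK$nugget

Answer: OK$nugget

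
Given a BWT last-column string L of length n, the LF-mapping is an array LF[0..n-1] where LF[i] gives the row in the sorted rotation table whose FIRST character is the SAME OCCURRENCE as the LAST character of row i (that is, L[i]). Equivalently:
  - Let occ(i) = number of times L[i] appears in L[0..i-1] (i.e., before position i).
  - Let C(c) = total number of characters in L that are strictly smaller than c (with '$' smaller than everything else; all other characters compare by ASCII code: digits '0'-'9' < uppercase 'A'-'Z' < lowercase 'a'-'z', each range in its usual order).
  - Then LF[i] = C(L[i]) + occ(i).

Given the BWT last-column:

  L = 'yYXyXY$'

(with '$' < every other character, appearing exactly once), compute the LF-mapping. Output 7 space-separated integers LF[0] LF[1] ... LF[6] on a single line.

Answer: 5 3 1 6 2 4 0

Derivation:
Char counts: '$':1, 'X':2, 'Y':2, 'y':2
C (first-col start): C('$')=0, C('X')=1, C('Y')=3, C('y')=5
L[0]='y': occ=0, LF[0]=C('y')+0=5+0=5
L[1]='Y': occ=0, LF[1]=C('Y')+0=3+0=3
L[2]='X': occ=0, LF[2]=C('X')+0=1+0=1
L[3]='y': occ=1, LF[3]=C('y')+1=5+1=6
L[4]='X': occ=1, LF[4]=C('X')+1=1+1=2
L[5]='Y': occ=1, LF[5]=C('Y')+1=3+1=4
L[6]='$': occ=0, LF[6]=C('$')+0=0+0=0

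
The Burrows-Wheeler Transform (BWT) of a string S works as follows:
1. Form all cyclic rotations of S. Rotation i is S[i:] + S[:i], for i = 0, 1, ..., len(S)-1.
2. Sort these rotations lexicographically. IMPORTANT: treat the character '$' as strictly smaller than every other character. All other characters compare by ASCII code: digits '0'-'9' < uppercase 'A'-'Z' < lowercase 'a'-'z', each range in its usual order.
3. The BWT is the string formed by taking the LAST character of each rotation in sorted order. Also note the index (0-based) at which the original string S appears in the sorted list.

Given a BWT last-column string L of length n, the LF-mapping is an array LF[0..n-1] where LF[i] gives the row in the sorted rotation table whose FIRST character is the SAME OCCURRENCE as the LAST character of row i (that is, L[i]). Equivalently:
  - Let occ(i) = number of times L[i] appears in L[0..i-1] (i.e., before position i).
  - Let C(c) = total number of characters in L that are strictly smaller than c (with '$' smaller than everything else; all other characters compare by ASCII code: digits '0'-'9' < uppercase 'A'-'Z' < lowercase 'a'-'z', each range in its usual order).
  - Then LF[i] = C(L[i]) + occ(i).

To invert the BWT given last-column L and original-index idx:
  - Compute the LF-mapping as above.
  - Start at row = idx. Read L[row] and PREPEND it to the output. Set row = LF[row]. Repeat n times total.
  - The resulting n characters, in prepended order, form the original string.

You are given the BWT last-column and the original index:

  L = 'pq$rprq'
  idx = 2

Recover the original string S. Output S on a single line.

LF mapping: 1 3 0 5 2 6 4
Walk LF starting at row 2, prepending L[row]:
  step 1: row=2, L[2]='$', prepend. Next row=LF[2]=0
  step 2: row=0, L[0]='p', prepend. Next row=LF[0]=1
  step 3: row=1, L[1]='q', prepend. Next row=LF[1]=3
  step 4: row=3, L[3]='r', prepend. Next row=LF[3]=5
  step 5: row=5, L[5]='r', prepend. Next row=LF[5]=6
  step 6: row=6, L[6]='q', prepend. Next row=LF[6]=4
  step 7: row=4, L[4]='p', prepend. Next row=LF[4]=2
Reversed output: pqrrqp$

Answer: pqrrqp$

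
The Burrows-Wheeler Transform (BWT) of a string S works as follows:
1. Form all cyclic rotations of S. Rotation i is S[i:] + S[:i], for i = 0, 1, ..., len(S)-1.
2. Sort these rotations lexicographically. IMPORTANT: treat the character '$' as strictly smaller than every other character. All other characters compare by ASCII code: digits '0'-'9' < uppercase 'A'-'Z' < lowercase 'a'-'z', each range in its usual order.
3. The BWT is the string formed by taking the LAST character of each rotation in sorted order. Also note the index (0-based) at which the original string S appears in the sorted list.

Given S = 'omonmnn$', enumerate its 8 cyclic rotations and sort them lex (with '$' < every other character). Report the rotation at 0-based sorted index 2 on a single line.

All 8 rotations (rotation i = S[i:]+S[:i]):
  rot[0] = omonmnn$
  rot[1] = monmnn$o
  rot[2] = onmnn$om
  rot[3] = nmnn$omo
  rot[4] = mnn$omon
  rot[5] = nn$omonm
  rot[6] = n$omonmn
  rot[7] = $omonmnn
Sorted (with $ < everything):
  sorted[0] = $omonmnn
  sorted[1] = mnn$omon
  sorted[2] = monmnn$o
  sorted[3] = n$omonmn
  sorted[4] = nmnn$omo
  sorted[5] = nn$omonm
  sorted[6] = omonmnn$
  sorted[7] = onmnn$om
sorted[2] = monmnn$o

Answer: monmnn$o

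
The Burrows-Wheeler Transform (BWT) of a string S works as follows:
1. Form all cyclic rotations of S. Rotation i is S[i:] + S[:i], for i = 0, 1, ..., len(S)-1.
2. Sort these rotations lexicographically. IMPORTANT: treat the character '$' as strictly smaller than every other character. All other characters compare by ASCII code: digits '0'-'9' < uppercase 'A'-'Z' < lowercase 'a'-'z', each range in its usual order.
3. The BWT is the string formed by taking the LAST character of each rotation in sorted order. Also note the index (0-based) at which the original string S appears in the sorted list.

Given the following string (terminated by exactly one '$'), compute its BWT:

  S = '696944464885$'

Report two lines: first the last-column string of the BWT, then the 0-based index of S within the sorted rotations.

All 13 rotations (rotation i = S[i:]+S[:i]):
  rot[0] = 696944464885$
  rot[1] = 96944464885$6
  rot[2] = 6944464885$69
  rot[3] = 944464885$696
  rot[4] = 44464885$6969
  rot[5] = 4464885$69694
  rot[6] = 464885$696944
  rot[7] = 64885$6969444
  rot[8] = 4885$69694446
  rot[9] = 885$696944464
  rot[10] = 85$6969444648
  rot[11] = 5$69694446488
  rot[12] = $696944464885
Sorted (with $ < everything):
  sorted[0] = $696944464885  (last char: '5')
  sorted[1] = 44464885$6969  (last char: '9')
  sorted[2] = 4464885$69694  (last char: '4')
  sorted[3] = 464885$696944  (last char: '4')
  sorted[4] = 4885$69694446  (last char: '6')
  sorted[5] = 5$69694446488  (last char: '8')
  sorted[6] = 64885$6969444  (last char: '4')
  sorted[7] = 6944464885$69  (last char: '9')
  sorted[8] = 696944464885$  (last char: '$')
  sorted[9] = 85$6969444648  (last char: '8')
  sorted[10] = 885$696944464  (last char: '4')
  sorted[11] = 944464885$696  (last char: '6')
  sorted[12] = 96944464885$6  (last char: '6')
Last column: 59446849$8466
Original string S is at sorted index 8

Answer: 59446849$8466
8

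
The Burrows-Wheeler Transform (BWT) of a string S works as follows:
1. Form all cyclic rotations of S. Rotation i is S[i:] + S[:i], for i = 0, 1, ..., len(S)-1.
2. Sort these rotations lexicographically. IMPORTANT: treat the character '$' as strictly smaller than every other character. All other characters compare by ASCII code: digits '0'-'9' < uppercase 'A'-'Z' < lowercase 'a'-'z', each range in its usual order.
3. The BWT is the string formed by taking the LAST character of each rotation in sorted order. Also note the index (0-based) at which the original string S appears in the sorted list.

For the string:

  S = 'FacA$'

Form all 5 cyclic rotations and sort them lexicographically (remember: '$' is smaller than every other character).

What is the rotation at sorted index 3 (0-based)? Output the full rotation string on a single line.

Answer: acA$F

Derivation:
All 5 rotations (rotation i = S[i:]+S[:i]):
  rot[0] = FacA$
  rot[1] = acA$F
  rot[2] = cA$Fa
  rot[3] = A$Fac
  rot[4] = $FacA
Sorted (with $ < everything):
  sorted[0] = $FacA
  sorted[1] = A$Fac
  sorted[2] = FacA$
  sorted[3] = acA$F
  sorted[4] = cA$Fa
sorted[3] = acA$F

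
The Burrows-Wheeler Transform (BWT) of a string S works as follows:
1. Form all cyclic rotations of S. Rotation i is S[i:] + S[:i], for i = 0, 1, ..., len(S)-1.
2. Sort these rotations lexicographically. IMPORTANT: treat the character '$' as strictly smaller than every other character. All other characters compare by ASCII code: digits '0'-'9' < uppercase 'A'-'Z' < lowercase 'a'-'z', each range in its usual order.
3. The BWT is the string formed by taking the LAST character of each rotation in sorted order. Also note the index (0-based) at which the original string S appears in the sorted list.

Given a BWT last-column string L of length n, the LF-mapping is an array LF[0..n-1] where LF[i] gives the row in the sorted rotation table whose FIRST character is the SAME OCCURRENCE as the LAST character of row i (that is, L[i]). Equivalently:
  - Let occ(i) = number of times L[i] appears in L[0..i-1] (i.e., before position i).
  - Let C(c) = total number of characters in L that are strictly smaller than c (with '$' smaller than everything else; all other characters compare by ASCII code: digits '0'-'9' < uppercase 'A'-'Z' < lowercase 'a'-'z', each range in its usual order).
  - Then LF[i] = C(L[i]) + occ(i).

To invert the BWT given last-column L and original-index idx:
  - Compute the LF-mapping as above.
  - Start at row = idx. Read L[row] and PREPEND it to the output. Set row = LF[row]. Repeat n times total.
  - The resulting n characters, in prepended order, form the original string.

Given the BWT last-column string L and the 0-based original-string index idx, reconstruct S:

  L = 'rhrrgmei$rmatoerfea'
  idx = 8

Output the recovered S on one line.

LF mapping: 13 8 14 15 7 10 3 9 0 16 11 1 18 12 4 17 6 5 2
Walk LF starting at row 8, prepending L[row]:
  step 1: row=8, L[8]='$', prepend. Next row=LF[8]=0
  step 2: row=0, L[0]='r', prepend. Next row=LF[0]=13
  step 3: row=13, L[13]='o', prepend. Next row=LF[13]=12
  step 4: row=12, L[12]='t', prepend. Next row=LF[12]=18
  step 5: row=18, L[18]='a', prepend. Next row=LF[18]=2
  step 6: row=2, L[2]='r', prepend. Next row=LF[2]=14
  step 7: row=14, L[14]='e', prepend. Next row=LF[14]=4
  step 8: row=4, L[4]='g', prepend. Next row=LF[4]=7
  step 9: row=7, L[7]='i', prepend. Next row=LF[7]=9
  step 10: row=9, L[9]='r', prepend. Next row=LF[9]=16
  step 11: row=16, L[16]='f', prepend. Next row=LF[16]=6
  step 12: row=6, L[6]='e', prepend. Next row=LF[6]=3
  step 13: row=3, L[3]='r', prepend. Next row=LF[3]=15
  step 14: row=15, L[15]='r', prepend. Next row=LF[15]=17
  step 15: row=17, L[17]='e', prepend. Next row=LF[17]=5
  step 16: row=5, L[5]='m', prepend. Next row=LF[5]=10
  step 17: row=10, L[10]='m', prepend. Next row=LF[10]=11
  step 18: row=11, L[11]='a', prepend. Next row=LF[11]=1
  step 19: row=1, L[1]='h', prepend. Next row=LF[1]=8
Reversed output: hammerrefrigerator$

Answer: hammerrefrigerator$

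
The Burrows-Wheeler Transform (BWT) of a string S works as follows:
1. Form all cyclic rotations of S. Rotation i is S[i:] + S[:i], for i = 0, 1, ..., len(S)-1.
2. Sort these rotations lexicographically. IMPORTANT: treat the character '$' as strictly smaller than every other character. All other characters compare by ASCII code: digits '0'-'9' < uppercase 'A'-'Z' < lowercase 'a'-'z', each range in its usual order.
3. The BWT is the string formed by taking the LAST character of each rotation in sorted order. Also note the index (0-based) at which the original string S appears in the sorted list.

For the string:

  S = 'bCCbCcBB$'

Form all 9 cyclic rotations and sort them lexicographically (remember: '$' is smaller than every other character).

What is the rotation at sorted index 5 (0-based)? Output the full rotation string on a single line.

All 9 rotations (rotation i = S[i:]+S[:i]):
  rot[0] = bCCbCcBB$
  rot[1] = CCbCcBB$b
  rot[2] = CbCcBB$bC
  rot[3] = bCcBB$bCC
  rot[4] = CcBB$bCCb
  rot[5] = cBB$bCCbC
  rot[6] = BB$bCCbCc
  rot[7] = B$bCCbCcB
  rot[8] = $bCCbCcBB
Sorted (with $ < everything):
  sorted[0] = $bCCbCcBB
  sorted[1] = B$bCCbCcB
  sorted[2] = BB$bCCbCc
  sorted[3] = CCbCcBB$b
  sorted[4] = CbCcBB$bC
  sorted[5] = CcBB$bCCb
  sorted[6] = bCCbCcBB$
  sorted[7] = bCcBB$bCC
  sorted[8] = cBB$bCCbC
sorted[5] = CcBB$bCCb

Answer: CcBB$bCCb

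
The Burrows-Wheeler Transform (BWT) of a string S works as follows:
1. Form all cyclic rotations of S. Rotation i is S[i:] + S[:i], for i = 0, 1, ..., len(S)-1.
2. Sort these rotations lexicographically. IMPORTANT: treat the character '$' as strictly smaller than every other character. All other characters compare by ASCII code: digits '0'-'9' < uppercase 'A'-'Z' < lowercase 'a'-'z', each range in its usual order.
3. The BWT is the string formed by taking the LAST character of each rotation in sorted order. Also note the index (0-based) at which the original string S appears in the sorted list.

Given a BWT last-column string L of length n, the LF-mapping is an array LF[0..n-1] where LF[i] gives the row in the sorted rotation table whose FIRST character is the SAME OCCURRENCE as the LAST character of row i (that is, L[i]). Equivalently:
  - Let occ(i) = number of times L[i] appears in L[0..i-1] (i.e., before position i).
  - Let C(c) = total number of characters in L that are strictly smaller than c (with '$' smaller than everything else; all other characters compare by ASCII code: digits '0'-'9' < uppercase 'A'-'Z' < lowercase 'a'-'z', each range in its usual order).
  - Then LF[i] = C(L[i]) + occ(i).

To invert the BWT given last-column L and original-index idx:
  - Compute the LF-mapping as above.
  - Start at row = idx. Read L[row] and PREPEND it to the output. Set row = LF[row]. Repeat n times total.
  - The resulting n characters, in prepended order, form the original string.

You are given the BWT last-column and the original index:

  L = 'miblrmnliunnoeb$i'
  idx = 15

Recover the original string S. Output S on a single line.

Answer: ribbonmillennium$

Derivation:
LF mapping: 9 4 1 7 15 10 11 8 5 16 12 13 14 3 2 0 6
Walk LF starting at row 15, prepending L[row]:
  step 1: row=15, L[15]='$', prepend. Next row=LF[15]=0
  step 2: row=0, L[0]='m', prepend. Next row=LF[0]=9
  step 3: row=9, L[9]='u', prepend. Next row=LF[9]=16
  step 4: row=16, L[16]='i', prepend. Next row=LF[16]=6
  step 5: row=6, L[6]='n', prepend. Next row=LF[6]=11
  step 6: row=11, L[11]='n', prepend. Next row=LF[11]=13
  step 7: row=13, L[13]='e', prepend. Next row=LF[13]=3
  step 8: row=3, L[3]='l', prepend. Next row=LF[3]=7
  step 9: row=7, L[7]='l', prepend. Next row=LF[7]=8
  step 10: row=8, L[8]='i', prepend. Next row=LF[8]=5
  step 11: row=5, L[5]='m', prepend. Next row=LF[5]=10
  step 12: row=10, L[10]='n', prepend. Next row=LF[10]=12
  step 13: row=12, L[12]='o', prepend. Next row=LF[12]=14
  step 14: row=14, L[14]='b', prepend. Next row=LF[14]=2
  step 15: row=2, L[2]='b', prepend. Next row=LF[2]=1
  step 16: row=1, L[1]='i', prepend. Next row=LF[1]=4
  step 17: row=4, L[4]='r', prepend. Next row=LF[4]=15
Reversed output: ribbonmillennium$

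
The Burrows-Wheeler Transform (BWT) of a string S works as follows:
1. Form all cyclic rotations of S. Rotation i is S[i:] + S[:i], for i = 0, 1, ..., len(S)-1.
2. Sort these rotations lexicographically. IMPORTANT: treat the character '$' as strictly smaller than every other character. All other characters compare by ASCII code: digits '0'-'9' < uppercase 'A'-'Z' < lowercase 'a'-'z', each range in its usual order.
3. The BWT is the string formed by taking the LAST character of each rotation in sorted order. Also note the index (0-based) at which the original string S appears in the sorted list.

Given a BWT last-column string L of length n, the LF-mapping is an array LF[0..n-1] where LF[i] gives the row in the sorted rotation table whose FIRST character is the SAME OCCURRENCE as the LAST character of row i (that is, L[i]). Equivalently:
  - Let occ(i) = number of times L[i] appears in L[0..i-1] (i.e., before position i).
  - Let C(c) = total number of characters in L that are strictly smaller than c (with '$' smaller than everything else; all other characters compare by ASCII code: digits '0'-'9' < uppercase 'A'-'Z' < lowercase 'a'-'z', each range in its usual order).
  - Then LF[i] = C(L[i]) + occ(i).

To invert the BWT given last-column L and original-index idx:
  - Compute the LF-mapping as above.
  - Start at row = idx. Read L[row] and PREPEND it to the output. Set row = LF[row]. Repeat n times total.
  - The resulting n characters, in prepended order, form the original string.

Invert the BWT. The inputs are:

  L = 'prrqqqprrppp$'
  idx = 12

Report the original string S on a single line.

Answer: rqprqprpqprp$

Derivation:
LF mapping: 1 9 10 6 7 8 2 11 12 3 4 5 0
Walk LF starting at row 12, prepending L[row]:
  step 1: row=12, L[12]='$', prepend. Next row=LF[12]=0
  step 2: row=0, L[0]='p', prepend. Next row=LF[0]=1
  step 3: row=1, L[1]='r', prepend. Next row=LF[1]=9
  step 4: row=9, L[9]='p', prepend. Next row=LF[9]=3
  step 5: row=3, L[3]='q', prepend. Next row=LF[3]=6
  step 6: row=6, L[6]='p', prepend. Next row=LF[6]=2
  step 7: row=2, L[2]='r', prepend. Next row=LF[2]=10
  step 8: row=10, L[10]='p', prepend. Next row=LF[10]=4
  step 9: row=4, L[4]='q', prepend. Next row=LF[4]=7
  step 10: row=7, L[7]='r', prepend. Next row=LF[7]=11
  step 11: row=11, L[11]='p', prepend. Next row=LF[11]=5
  step 12: row=5, L[5]='q', prepend. Next row=LF[5]=8
  step 13: row=8, L[8]='r', prepend. Next row=LF[8]=12
Reversed output: rqprqprpqprp$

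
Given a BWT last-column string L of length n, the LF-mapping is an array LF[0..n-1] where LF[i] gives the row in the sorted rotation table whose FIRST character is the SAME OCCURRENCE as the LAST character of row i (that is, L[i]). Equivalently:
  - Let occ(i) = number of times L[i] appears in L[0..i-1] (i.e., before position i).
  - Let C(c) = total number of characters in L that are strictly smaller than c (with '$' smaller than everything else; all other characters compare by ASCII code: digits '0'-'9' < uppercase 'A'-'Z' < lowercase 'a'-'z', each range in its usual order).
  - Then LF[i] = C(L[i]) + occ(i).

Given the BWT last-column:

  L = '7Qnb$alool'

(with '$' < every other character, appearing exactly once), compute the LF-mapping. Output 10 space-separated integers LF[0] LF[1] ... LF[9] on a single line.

Answer: 1 2 7 4 0 3 5 8 9 6

Derivation:
Char counts: '$':1, '7':1, 'Q':1, 'a':1, 'b':1, 'l':2, 'n':1, 'o':2
C (first-col start): C('$')=0, C('7')=1, C('Q')=2, C('a')=3, C('b')=4, C('l')=5, C('n')=7, C('o')=8
L[0]='7': occ=0, LF[0]=C('7')+0=1+0=1
L[1]='Q': occ=0, LF[1]=C('Q')+0=2+0=2
L[2]='n': occ=0, LF[2]=C('n')+0=7+0=7
L[3]='b': occ=0, LF[3]=C('b')+0=4+0=4
L[4]='$': occ=0, LF[4]=C('$')+0=0+0=0
L[5]='a': occ=0, LF[5]=C('a')+0=3+0=3
L[6]='l': occ=0, LF[6]=C('l')+0=5+0=5
L[7]='o': occ=0, LF[7]=C('o')+0=8+0=8
L[8]='o': occ=1, LF[8]=C('o')+1=8+1=9
L[9]='l': occ=1, LF[9]=C('l')+1=5+1=6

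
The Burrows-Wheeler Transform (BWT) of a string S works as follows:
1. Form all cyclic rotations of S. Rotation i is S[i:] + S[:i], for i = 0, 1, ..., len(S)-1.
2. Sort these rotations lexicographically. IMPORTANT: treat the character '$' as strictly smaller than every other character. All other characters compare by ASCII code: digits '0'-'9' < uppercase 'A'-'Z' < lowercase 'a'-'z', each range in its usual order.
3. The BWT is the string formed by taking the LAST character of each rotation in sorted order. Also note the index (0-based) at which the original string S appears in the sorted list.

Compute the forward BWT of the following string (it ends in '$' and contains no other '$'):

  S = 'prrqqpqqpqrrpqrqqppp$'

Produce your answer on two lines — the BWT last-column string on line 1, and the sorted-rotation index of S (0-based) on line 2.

Answer: pppqqrq$qqqrrppprqrqp
7

Derivation:
All 21 rotations (rotation i = S[i:]+S[:i]):
  rot[0] = prrqqpqqpqrrpqrqqppp$
  rot[1] = rrqqpqqpqrrpqrqqppp$p
  rot[2] = rqqpqqpqrrpqrqqppp$pr
  rot[3] = qqpqqpqrrpqrqqppp$prr
  rot[4] = qpqqpqrrpqrqqppp$prrq
  rot[5] = pqqpqrrpqrqqppp$prrqq
  rot[6] = qqpqrrpqrqqppp$prrqqp
  rot[7] = qpqrrpqrqqppp$prrqqpq
  rot[8] = pqrrpqrqqppp$prrqqpqq
  rot[9] = qrrpqrqqppp$prrqqpqqp
  rot[10] = rrpqrqqppp$prrqqpqqpq
  rot[11] = rpqrqqppp$prrqqpqqpqr
  rot[12] = pqrqqppp$prrqqpqqpqrr
  rot[13] = qrqqppp$prrqqpqqpqrrp
  rot[14] = rqqppp$prrqqpqqpqrrpq
  rot[15] = qqppp$prrqqpqqpqrrpqr
  rot[16] = qppp$prrqqpqqpqrrpqrq
  rot[17] = ppp$prrqqpqqpqrrpqrqq
  rot[18] = pp$prrqqpqqpqrrpqrqqp
  rot[19] = p$prrqqpqqpqrrpqrqqpp
  rot[20] = $prrqqpqqpqrrpqrqqppp
Sorted (with $ < everything):
  sorted[0] = $prrqqpqqpqrrpqrqqppp  (last char: 'p')
  sorted[1] = p$prrqqpqqpqrrpqrqqpp  (last char: 'p')
  sorted[2] = pp$prrqqpqqpqrrpqrqqp  (last char: 'p')
  sorted[3] = ppp$prrqqpqqpqrrpqrqq  (last char: 'q')
  sorted[4] = pqqpqrrpqrqqppp$prrqq  (last char: 'q')
  sorted[5] = pqrqqppp$prrqqpqqpqrr  (last char: 'r')
  sorted[6] = pqrrpqrqqppp$prrqqpqq  (last char: 'q')
  sorted[7] = prrqqpqqpqrrpqrqqppp$  (last char: '$')
  sorted[8] = qppp$prrqqpqqpqrrpqrq  (last char: 'q')
  sorted[9] = qpqqpqrrpqrqqppp$prrq  (last char: 'q')
  sorted[10] = qpqrrpqrqqppp$prrqqpq  (last char: 'q')
  sorted[11] = qqppp$prrqqpqqpqrrpqr  (last char: 'r')
  sorted[12] = qqpqqpqrrpqrqqppp$prr  (last char: 'r')
  sorted[13] = qqpqrrpqrqqppp$prrqqp  (last char: 'p')
  sorted[14] = qrqqppp$prrqqpqqpqrrp  (last char: 'p')
  sorted[15] = qrrpqrqqppp$prrqqpqqp  (last char: 'p')
  sorted[16] = rpqrqqppp$prrqqpqqpqr  (last char: 'r')
  sorted[17] = rqqppp$prrqqpqqpqrrpq  (last char: 'q')
  sorted[18] = rqqpqqpqrrpqrqqppp$pr  (last char: 'r')
  sorted[19] = rrpqrqqppp$prrqqpqqpq  (last char: 'q')
  sorted[20] = rrqqpqqpqrrpqrqqppp$p  (last char: 'p')
Last column: pppqqrq$qqqrrppprqrqp
Original string S is at sorted index 7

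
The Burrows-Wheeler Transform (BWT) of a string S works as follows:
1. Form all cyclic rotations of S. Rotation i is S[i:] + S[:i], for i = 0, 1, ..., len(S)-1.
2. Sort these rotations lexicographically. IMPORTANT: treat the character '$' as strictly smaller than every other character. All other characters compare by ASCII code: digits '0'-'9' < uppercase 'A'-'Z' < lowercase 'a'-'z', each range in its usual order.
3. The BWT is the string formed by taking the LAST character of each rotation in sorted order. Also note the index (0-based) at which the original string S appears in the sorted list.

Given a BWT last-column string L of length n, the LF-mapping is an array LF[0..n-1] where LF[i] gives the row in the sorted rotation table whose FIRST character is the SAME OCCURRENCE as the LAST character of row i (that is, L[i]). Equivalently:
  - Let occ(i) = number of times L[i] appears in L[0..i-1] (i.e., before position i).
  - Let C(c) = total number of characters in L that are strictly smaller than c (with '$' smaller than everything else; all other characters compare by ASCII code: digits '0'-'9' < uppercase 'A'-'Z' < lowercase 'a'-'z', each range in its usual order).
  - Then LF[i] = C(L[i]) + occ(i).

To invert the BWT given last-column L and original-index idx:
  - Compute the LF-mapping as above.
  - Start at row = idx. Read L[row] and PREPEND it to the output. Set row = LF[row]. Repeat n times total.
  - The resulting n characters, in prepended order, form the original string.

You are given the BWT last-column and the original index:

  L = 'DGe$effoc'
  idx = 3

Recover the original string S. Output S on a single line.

LF mapping: 1 2 4 0 5 6 7 8 3
Walk LF starting at row 3, prepending L[row]:
  step 1: row=3, L[3]='$', prepend. Next row=LF[3]=0
  step 2: row=0, L[0]='D', prepend. Next row=LF[0]=1
  step 3: row=1, L[1]='G', prepend. Next row=LF[1]=2
  step 4: row=2, L[2]='e', prepend. Next row=LF[2]=4
  step 5: row=4, L[4]='e', prepend. Next row=LF[4]=5
  step 6: row=5, L[5]='f', prepend. Next row=LF[5]=6
  step 7: row=6, L[6]='f', prepend. Next row=LF[6]=7
  step 8: row=7, L[7]='o', prepend. Next row=LF[7]=8
  step 9: row=8, L[8]='c', prepend. Next row=LF[8]=3
Reversed output: coffeeGD$

Answer: coffeeGD$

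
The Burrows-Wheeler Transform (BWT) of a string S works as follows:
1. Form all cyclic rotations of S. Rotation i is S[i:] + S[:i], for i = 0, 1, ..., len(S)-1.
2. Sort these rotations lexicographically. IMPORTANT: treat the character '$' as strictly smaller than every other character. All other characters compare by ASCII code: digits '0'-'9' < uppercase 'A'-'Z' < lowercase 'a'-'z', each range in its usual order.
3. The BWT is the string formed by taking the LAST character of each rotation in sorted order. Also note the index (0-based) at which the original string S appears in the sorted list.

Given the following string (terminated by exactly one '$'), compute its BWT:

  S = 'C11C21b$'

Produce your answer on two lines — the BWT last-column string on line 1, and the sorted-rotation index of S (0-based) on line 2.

All 8 rotations (rotation i = S[i:]+S[:i]):
  rot[0] = C11C21b$
  rot[1] = 11C21b$C
  rot[2] = 1C21b$C1
  rot[3] = C21b$C11
  rot[4] = 21b$C11C
  rot[5] = 1b$C11C2
  rot[6] = b$C11C21
  rot[7] = $C11C21b
Sorted (with $ < everything):
  sorted[0] = $C11C21b  (last char: 'b')
  sorted[1] = 11C21b$C  (last char: 'C')
  sorted[2] = 1C21b$C1  (last char: '1')
  sorted[3] = 1b$C11C2  (last char: '2')
  sorted[4] = 21b$C11C  (last char: 'C')
  sorted[5] = C11C21b$  (last char: '$')
  sorted[6] = C21b$C11  (last char: '1')
  sorted[7] = b$C11C21  (last char: '1')
Last column: bC12C$11
Original string S is at sorted index 5

Answer: bC12C$11
5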